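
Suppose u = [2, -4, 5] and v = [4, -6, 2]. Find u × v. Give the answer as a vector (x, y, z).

(22, 16, 4)

i: (-4)·2 - 5·(-6) = -8 - (-30) = 22
j: 5·4 - 2·2 = 20 - 4 = 16
k: 2·(-6) - (-4)·4 = -12 - (-16) = 4
u × v = (22, 16, 4)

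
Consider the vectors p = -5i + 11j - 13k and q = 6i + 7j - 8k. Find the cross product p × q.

i: 11·(-8) - (-13)·7 = -88 - (-91) = 3
j: (-13)·6 - (-5)·(-8) = -78 - 40 = -118
k: (-5)·7 - 11·6 = -35 - 66 = -101
p × q = (3, -118, -101)

(3, -118, -101)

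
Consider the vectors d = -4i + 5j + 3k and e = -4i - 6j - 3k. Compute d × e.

i: 5·(-3) - 3·(-6) = -15 - (-18) = 3
j: 3·(-4) - (-4)·(-3) = -12 - 12 = -24
k: (-4)·(-6) - 5·(-4) = 24 - (-20) = 44
d × e = (3, -24, 44)

(3, -24, 44)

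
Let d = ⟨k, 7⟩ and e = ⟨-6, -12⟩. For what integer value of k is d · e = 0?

d · e = k·(-6) + 7·(-12) = -84 - 6k
Set equal to 0: -6k = 84, so k = -14.

-14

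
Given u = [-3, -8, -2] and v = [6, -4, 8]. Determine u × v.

(-72, 12, 60)

i: (-8)·8 - (-2)·(-4) = -64 - 8 = -72
j: (-2)·6 - (-3)·8 = -12 - (-24) = 12
k: (-3)·(-4) - (-8)·6 = 12 - (-48) = 60
u × v = (-72, 12, 60)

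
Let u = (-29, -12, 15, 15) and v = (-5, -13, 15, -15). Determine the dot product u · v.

u · v = (-29)·(-5) + (-12)·(-13) + 15·15 + 15·(-15) = 145 + 156 + 225 - 225 = 301

301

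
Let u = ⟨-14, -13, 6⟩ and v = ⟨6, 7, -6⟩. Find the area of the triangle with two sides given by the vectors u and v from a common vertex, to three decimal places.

i: (-13)·(-6) - 6·7 = 78 - 42 = 36
j: 6·6 - (-14)·(-6) = 36 - 84 = -48
k: (-14)·7 - (-13)·6 = -98 - (-78) = -20
u × v = (36, -48, -20)
|u × v| = √(36² + (-48)² + (-20)²) = √4000 ≈ 63.2456
area = ½ · 63.2456 ≈ 31.623

31.623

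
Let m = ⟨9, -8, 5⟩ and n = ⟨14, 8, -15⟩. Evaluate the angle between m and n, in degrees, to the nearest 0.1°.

m · n = 9·14 + (-8)·8 + 5·(-15) = 126 - 64 - 75 = -13
|m|² = 81 + 64 + 25 = 170,  |m| = √170 ≈ 13.038405
|n|² = 196 + 64 + 225 = 485,  |n| = √485 ≈ 22.022716
cos θ = -13 / (13.038405 · 22.022716) ≈ -0.04527
θ = arccos(-0.04527) ≈ 92.6°

92.6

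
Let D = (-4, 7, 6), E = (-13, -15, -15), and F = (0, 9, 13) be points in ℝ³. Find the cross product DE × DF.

(-112, -21, 70)

DE = (-9, -22, -21)
DF = (4, 2, 7)
i: (-22)·7 - (-21)·2 = -154 - (-42) = -112
j: (-21)·4 - (-9)·7 = -84 - (-63) = -21
k: (-9)·2 - (-22)·4 = -18 - (-88) = 70
DE × DF = (-112, -21, 70)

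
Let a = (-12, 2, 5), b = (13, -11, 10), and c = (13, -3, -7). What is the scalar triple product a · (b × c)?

-322

b × c:
i: (-11)·(-7) - 10·(-3) = 77 - (-30) = 107
j: 10·13 - 13·(-7) = 130 - (-91) = 221
k: 13·(-3) - (-11)·13 = -39 - (-143) = 104
b × c = (107, 221, 104)
a · (b × c) = (-12)·107 + 2·221 + 5·104 = -1284 + 442 + 520 = -322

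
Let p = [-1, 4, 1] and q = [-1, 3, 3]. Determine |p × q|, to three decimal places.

9.274

i: 4·3 - 1·3 = 12 - 3 = 9
j: 1·(-1) - (-1)·3 = -1 - (-3) = 2
k: (-1)·3 - 4·(-1) = -3 - (-4) = 1
p × q = (9, 2, 1)
|p × q| = √(9² + 2² + 1²) = √86 ≈ 9.2736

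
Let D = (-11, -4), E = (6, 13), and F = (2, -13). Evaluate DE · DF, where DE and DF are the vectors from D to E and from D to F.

68

DE = E − D = (17, 17)
DF = F − D = (13, -9)
DE · DF = 17·13 + 17·(-9) = 221 - 153 = 68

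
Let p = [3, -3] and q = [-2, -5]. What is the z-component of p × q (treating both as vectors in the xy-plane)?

-21

3·(-5) - (-3)·(-2) = -15 - 6 = -21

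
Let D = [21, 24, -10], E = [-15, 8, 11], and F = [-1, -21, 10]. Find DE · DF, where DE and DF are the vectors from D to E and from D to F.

1932

DE = E − D = (-36, -16, 21)
DF = F − D = (-22, -45, 20)
DE · DF = (-36)·(-22) + (-16)·(-45) + 21·20 = 792 + 720 + 420 = 1932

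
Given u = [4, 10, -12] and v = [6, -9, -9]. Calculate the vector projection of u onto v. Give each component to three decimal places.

u · v = 4·6 + 10·(-9) + (-12)·(-9) = 24 - 90 + 108 = 42
|v|² = 36 + 81 + 81 = 198
proj_v u = (42/198) · (6, -9, -9) ≈ (1.273, -1.909, -1.909)

(1.273, -1.909, -1.909)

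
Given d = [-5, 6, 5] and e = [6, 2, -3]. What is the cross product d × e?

i: 6·(-3) - 5·2 = -18 - 10 = -28
j: 5·6 - (-5)·(-3) = 30 - 15 = 15
k: (-5)·2 - 6·6 = -10 - 36 = -46
d × e = (-28, 15, -46)

(-28, 15, -46)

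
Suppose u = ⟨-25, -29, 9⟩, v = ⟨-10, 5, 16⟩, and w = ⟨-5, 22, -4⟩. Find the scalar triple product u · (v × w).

v × w:
i: 5·(-4) - 16·22 = -20 - 352 = -372
j: 16·(-5) - (-10)·(-4) = -80 - 40 = -120
k: (-10)·22 - 5·(-5) = -220 - (-25) = -195
v × w = (-372, -120, -195)
u · (v × w) = (-25)·(-372) + (-29)·(-120) + 9·(-195) = 9300 + 3480 - 1755 = 11025

11025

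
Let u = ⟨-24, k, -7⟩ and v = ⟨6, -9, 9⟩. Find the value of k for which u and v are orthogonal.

-23

u · v = (-24)·6 + k·(-9) + (-7)·9 = -207 - 9k
Set equal to 0: -9k = 207, so k = -23.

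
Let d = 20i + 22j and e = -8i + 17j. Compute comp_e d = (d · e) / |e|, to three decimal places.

11.390

d · e = 20·(-8) + 22·17 = -160 + 374 = 214
|e| = √(64 + 289) = √353 ≈ 18.7883
comp_e d = 214 / √353 ≈ 11.390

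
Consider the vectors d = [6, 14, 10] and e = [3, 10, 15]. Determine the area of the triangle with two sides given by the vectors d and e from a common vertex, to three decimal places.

i: 14·15 - 10·10 = 210 - 100 = 110
j: 10·3 - 6·15 = 30 - 90 = -60
k: 6·10 - 14·3 = 60 - 42 = 18
d × e = (110, -60, 18)
|d × e| = √(110² + (-60)² + 18²) = √16024 ≈ 126.5859
area = ½ · 126.5859 ≈ 63.293

63.293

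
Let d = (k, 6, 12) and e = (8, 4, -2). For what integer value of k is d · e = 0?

0

d · e = k·8 + 6·4 + 12·(-2) = 0 + 8k
Set equal to 0: 8k = 0, so k = 0.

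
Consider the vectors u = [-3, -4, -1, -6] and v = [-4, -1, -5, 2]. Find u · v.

9

u · v = (-3)·(-4) + (-4)·(-1) + (-1)·(-5) + (-6)·2 = 12 + 4 + 5 - 12 = 9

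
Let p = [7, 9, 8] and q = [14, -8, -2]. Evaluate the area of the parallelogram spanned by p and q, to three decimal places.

226.088

i: 9·(-2) - 8·(-8) = -18 - (-64) = 46
j: 8·14 - 7·(-2) = 112 - (-14) = 126
k: 7·(-8) - 9·14 = -56 - 126 = -182
p × q = (46, 126, -182)
|p × q| = √(46² + 126² + (-182)²) = √51116 ≈ 226.0885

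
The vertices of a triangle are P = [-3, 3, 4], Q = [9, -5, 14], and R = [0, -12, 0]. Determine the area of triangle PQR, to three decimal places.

126.040

PQ = (12, -8, 10),  PR = (3, -15, -4)
i: (-8)·(-4) - 10·(-15) = 32 - (-150) = 182
j: 10·3 - 12·(-4) = 30 - (-48) = 78
k: 12·(-15) - (-8)·3 = -180 - (-24) = -156
PQ × PR = (182, 78, -156)
|PQ × PR| = √63544 ≈ 252.0794
area = ½ · 252.0794 ≈ 126.040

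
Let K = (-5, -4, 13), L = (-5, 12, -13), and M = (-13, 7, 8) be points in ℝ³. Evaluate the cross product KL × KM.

(206, 208, 128)

KL = (0, 16, -26)
KM = (-8, 11, -5)
i: 16·(-5) - (-26)·11 = -80 - (-286) = 206
j: (-26)·(-8) - 0·(-5) = 208 - 0 = 208
k: 0·11 - 16·(-8) = 0 - (-128) = 128
KL × KM = (206, 208, 128)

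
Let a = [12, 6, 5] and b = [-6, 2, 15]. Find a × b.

(80, -210, 60)

i: 6·15 - 5·2 = 90 - 10 = 80
j: 5·(-6) - 12·15 = -30 - 180 = -210
k: 12·2 - 6·(-6) = 24 - (-36) = 60
a × b = (80, -210, 60)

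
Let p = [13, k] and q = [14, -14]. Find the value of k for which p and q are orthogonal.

13

p · q = 13·14 + k·(-14) = 182 - 14k
Set equal to 0: -14k = -182, so k = 13.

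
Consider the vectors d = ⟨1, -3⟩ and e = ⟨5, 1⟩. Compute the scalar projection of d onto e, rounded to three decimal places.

d · e = 1·5 + (-3)·1 = 5 - 3 = 2
|e| = √(25 + 1) = √26 ≈ 5.0990
comp_e d = 2 / √26 ≈ 0.392

0.392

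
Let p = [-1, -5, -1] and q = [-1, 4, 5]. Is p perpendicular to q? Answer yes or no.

no

p · q = (-1)·(-1) + (-5)·4 + (-1)·5 = 1 - 20 - 5 = -24
Nonzero, so the vectors are not orthogonal.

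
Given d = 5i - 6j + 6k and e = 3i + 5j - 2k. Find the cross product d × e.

(-18, 28, 43)

i: (-6)·(-2) - 6·5 = 12 - 30 = -18
j: 6·3 - 5·(-2) = 18 - (-10) = 28
k: 5·5 - (-6)·3 = 25 - (-18) = 43
d × e = (-18, 28, 43)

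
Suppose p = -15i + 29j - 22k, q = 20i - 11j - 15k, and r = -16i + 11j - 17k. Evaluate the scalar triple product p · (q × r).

10572

q × r:
i: (-11)·(-17) - (-15)·11 = 187 - (-165) = 352
j: (-15)·(-16) - 20·(-17) = 240 - (-340) = 580
k: 20·11 - (-11)·(-16) = 220 - 176 = 44
q × r = (352, 580, 44)
p · (q × r) = (-15)·352 + 29·580 + (-22)·44 = -5280 + 16820 - 968 = 10572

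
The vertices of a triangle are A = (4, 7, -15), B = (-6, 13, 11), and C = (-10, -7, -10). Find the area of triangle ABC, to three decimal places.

275.685

AB = (-10, 6, 26),  AC = (-14, -14, 5)
i: 6·5 - 26·(-14) = 30 - (-364) = 394
j: 26·(-14) - (-10)·5 = -364 - (-50) = -314
k: (-10)·(-14) - 6·(-14) = 140 - (-84) = 224
AB × AC = (394, -314, 224)
|AB × AC| = √304008 ≈ 551.3692
area = ½ · 551.3692 ≈ 275.685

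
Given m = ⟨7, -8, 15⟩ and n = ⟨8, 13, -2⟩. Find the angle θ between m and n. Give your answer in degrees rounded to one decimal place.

m · n = 7·8 + (-8)·13 + 15·(-2) = 56 - 104 - 30 = -78
|m|² = 49 + 64 + 225 = 338,  |m| = √338 ≈ 18.384776
|n|² = 64 + 169 + 4 = 237,  |n| = √237 ≈ 15.394804
cos θ = -78 / (18.384776 · 15.394804) ≈ -0.27559
θ = arccos(-0.27559) ≈ 106.0°

106.0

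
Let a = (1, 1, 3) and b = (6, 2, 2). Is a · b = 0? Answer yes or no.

a · b = 1·6 + 1·2 + 3·2 = 6 + 2 + 6 = 14
Nonzero, so the vectors are not orthogonal.

no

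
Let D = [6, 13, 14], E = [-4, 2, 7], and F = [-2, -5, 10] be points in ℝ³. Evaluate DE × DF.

(-82, 16, 92)

DE = (-10, -11, -7)
DF = (-8, -18, -4)
i: (-11)·(-4) - (-7)·(-18) = 44 - 126 = -82
j: (-7)·(-8) - (-10)·(-4) = 56 - 40 = 16
k: (-10)·(-18) - (-11)·(-8) = 180 - 88 = 92
DE × DF = (-82, 16, 92)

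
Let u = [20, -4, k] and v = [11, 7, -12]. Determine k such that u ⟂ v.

u · v = 20·11 + (-4)·7 + k·(-12) = 192 - 12k
Set equal to 0: -12k = -192, so k = 16.

16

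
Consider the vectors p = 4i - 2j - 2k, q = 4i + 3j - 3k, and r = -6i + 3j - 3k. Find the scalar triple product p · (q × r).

-120

q × r:
i: 3·(-3) - (-3)·3 = -9 - (-9) = 0
j: (-3)·(-6) - 4·(-3) = 18 - (-12) = 30
k: 4·3 - 3·(-6) = 12 - (-18) = 30
q × r = (0, 30, 30)
p · (q × r) = 4·0 + (-2)·30 + (-2)·30 = 0 - 60 - 60 = -120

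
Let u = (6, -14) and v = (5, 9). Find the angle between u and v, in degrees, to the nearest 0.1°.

127.7

u · v = 6·5 + (-14)·9 = 30 - 126 = -96
|u|² = 36 + 196 = 232,  |u| = √232 ≈ 15.231546
|v|² = 25 + 81 = 106,  |v| = √106 ≈ 10.295630
cos θ = -96 / (15.231546 · 10.295630) ≈ -0.61217
θ = arccos(-0.61217) ≈ 127.7°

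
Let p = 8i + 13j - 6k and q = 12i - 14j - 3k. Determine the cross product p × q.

(-123, -48, -268)

i: 13·(-3) - (-6)·(-14) = -39 - 84 = -123
j: (-6)·12 - 8·(-3) = -72 - (-24) = -48
k: 8·(-14) - 13·12 = -112 - 156 = -268
p × q = (-123, -48, -268)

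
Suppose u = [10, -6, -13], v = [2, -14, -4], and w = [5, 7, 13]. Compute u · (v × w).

v × w:
i: (-14)·13 - (-4)·7 = -182 - (-28) = -154
j: (-4)·5 - 2·13 = -20 - 26 = -46
k: 2·7 - (-14)·5 = 14 - (-70) = 84
v × w = (-154, -46, 84)
u · (v × w) = 10·(-154) + (-6)·(-46) + (-13)·84 = -1540 + 276 - 1092 = -2356

-2356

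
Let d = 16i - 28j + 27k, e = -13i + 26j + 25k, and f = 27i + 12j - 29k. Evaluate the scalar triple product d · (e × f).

-48374

e × f:
i: 26·(-29) - 25·12 = -754 - 300 = -1054
j: 25·27 - (-13)·(-29) = 675 - 377 = 298
k: (-13)·12 - 26·27 = -156 - 702 = -858
e × f = (-1054, 298, -858)
d · (e × f) = 16·(-1054) + (-28)·298 + 27·(-858) = -16864 - 8344 - 23166 = -48374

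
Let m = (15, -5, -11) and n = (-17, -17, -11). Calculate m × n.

(-132, 352, -340)

i: (-5)·(-11) - (-11)·(-17) = 55 - 187 = -132
j: (-11)·(-17) - 15·(-11) = 187 - (-165) = 352
k: 15·(-17) - (-5)·(-17) = -255 - 85 = -340
m × n = (-132, 352, -340)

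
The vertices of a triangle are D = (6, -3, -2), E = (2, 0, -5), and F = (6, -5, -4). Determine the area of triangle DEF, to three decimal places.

8.246

DE = (-4, 3, -3),  DF = (0, -2, -2)
i: 3·(-2) - (-3)·(-2) = -6 - 6 = -12
j: (-3)·0 - (-4)·(-2) = 0 - 8 = -8
k: (-4)·(-2) - 3·0 = 8 - 0 = 8
DE × DF = (-12, -8, 8)
|DE × DF| = √272 ≈ 16.4924
area = ½ · 16.4924 ≈ 8.246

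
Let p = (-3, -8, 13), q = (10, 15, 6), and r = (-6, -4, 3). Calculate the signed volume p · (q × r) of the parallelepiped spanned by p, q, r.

971

q × r:
i: 15·3 - 6·(-4) = 45 - (-24) = 69
j: 6·(-6) - 10·3 = -36 - 30 = -66
k: 10·(-4) - 15·(-6) = -40 - (-90) = 50
q × r = (69, -66, 50)
p · (q × r) = (-3)·69 + (-8)·(-66) + 13·50 = -207 + 528 + 650 = 971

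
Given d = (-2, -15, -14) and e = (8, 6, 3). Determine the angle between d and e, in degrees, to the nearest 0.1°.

133.4

d · e = (-2)·8 + (-15)·6 + (-14)·3 = -16 - 90 - 42 = -148
|d|² = 4 + 225 + 196 = 425,  |d| = √425 ≈ 20.615528
|e|² = 64 + 36 + 9 = 109,  |e| = √109 ≈ 10.440307
cos θ = -148 / (20.615528 · 10.440307) ≈ -0.68763
θ = arccos(-0.68763) ≈ 133.4°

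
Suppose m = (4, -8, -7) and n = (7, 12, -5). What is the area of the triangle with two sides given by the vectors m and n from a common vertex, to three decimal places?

82.209

i: (-8)·(-5) - (-7)·12 = 40 - (-84) = 124
j: (-7)·7 - 4·(-5) = -49 - (-20) = -29
k: 4·12 - (-8)·7 = 48 - (-56) = 104
m × n = (124, -29, 104)
|m × n| = √(124² + (-29)² + 104²) = √27033 ≈ 164.4172
area = ½ · 164.4172 ≈ 82.209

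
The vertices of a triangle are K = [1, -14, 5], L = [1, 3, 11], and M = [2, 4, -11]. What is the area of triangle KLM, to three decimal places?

190.214

KL = (0, 17, 6),  KM = (1, 18, -16)
i: 17·(-16) - 6·18 = -272 - 108 = -380
j: 6·1 - 0·(-16) = 6 - 0 = 6
k: 0·18 - 17·1 = 0 - 17 = -17
KL × KM = (-380, 6, -17)
|KL × KM| = √144725 ≈ 380.4274
area = ½ · 380.4274 ≈ 190.214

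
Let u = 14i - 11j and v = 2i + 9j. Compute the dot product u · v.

u · v = 14·2 + (-11)·9 = 28 - 99 = -71

-71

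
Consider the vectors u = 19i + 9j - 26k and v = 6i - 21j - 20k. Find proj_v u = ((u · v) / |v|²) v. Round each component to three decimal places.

u · v = 19·6 + 9·(-21) + (-26)·(-20) = 114 - 189 + 520 = 445
|v|² = 36 + 441 + 400 = 877
proj_v u = (445/877) · (6, -21, -20) ≈ (3.044, -10.656, -10.148)

(3.044, -10.656, -10.148)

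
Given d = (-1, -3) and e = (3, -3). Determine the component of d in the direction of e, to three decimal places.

1.414

d · e = (-1)·3 + (-3)·(-3) = -3 + 9 = 6
|e| = √(9 + 9) = √18 ≈ 4.2426
comp_e d = 6 / √18 ≈ 1.414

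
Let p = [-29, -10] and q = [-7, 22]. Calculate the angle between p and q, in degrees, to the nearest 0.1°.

91.4

p · q = (-29)·(-7) + (-10)·22 = 203 - 220 = -17
|p|² = 841 + 100 = 941,  |p| = √941 ≈ 30.675723
|q|² = 49 + 484 = 533,  |q| = √533 ≈ 23.086793
cos θ = -17 / (30.675723 · 23.086793) ≈ -0.02400
θ = arccos(-0.02400) ≈ 91.4°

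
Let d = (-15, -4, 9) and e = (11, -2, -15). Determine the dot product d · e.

d · e = (-15)·11 + (-4)·(-2) + 9·(-15) = -165 + 8 - 135 = -292

-292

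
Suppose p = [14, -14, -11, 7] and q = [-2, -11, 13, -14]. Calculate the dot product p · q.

p · q = 14·(-2) + (-14)·(-11) + (-11)·13 + 7·(-14) = -28 + 154 - 143 - 98 = -115

-115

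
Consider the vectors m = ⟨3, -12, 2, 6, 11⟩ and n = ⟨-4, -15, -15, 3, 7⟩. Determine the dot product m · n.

233

m · n = 3·(-4) + (-12)·(-15) + 2·(-15) + 6·3 + 11·7 = -12 + 180 - 30 + 18 + 77 = 233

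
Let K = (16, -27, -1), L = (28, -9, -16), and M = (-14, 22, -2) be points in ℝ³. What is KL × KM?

KL = (12, 18, -15)
KM = (-30, 49, -1)
i: 18·(-1) - (-15)·49 = -18 - (-735) = 717
j: (-15)·(-30) - 12·(-1) = 450 - (-12) = 462
k: 12·49 - 18·(-30) = 588 - (-540) = 1128
KL × KM = (717, 462, 1128)

(717, 462, 1128)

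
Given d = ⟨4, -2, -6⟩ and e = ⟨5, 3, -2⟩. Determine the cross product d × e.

(22, -22, 22)

i: (-2)·(-2) - (-6)·3 = 4 - (-18) = 22
j: (-6)·5 - 4·(-2) = -30 - (-8) = -22
k: 4·3 - (-2)·5 = 12 - (-10) = 22
d × e = (22, -22, 22)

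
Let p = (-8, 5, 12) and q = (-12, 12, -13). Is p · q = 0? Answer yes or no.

yes

p · q = (-8)·(-12) + 5·12 + 12·(-13) = 96 + 60 - 156 = 0
Zero, so the vectors are orthogonal.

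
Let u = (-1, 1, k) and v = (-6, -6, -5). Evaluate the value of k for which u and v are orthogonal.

0

u · v = (-1)·(-6) + 1·(-6) + k·(-5) = 0 - 5k
Set equal to 0: -5k = 0, so k = 0.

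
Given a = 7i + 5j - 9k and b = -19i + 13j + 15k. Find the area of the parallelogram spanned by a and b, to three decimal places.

i: 5·15 - (-9)·13 = 75 - (-117) = 192
j: (-9)·(-19) - 7·15 = 171 - 105 = 66
k: 7·13 - 5·(-19) = 91 - (-95) = 186
a × b = (192, 66, 186)
|a × b| = √(192² + 66² + 186²) = √75816 ≈ 275.3471

275.347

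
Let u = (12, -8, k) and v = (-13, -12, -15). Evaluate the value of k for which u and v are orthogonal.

-4

u · v = 12·(-13) + (-8)·(-12) + k·(-15) = -60 - 15k
Set equal to 0: -15k = 60, so k = -4.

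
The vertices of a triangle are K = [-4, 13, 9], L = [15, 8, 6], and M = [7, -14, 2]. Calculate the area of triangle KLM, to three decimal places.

235.521

KL = (19, -5, -3),  KM = (11, -27, -7)
i: (-5)·(-7) - (-3)·(-27) = 35 - 81 = -46
j: (-3)·11 - 19·(-7) = -33 - (-133) = 100
k: 19·(-27) - (-5)·11 = -513 - (-55) = -458
KL × KM = (-46, 100, -458)
|KL × KM| = √221880 ≈ 471.0414
area = ½ · 471.0414 ≈ 235.521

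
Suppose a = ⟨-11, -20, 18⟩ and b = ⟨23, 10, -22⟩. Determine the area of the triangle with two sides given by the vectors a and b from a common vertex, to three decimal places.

234.352

i: (-20)·(-22) - 18·10 = 440 - 180 = 260
j: 18·23 - (-11)·(-22) = 414 - 242 = 172
k: (-11)·10 - (-20)·23 = -110 - (-460) = 350
a × b = (260, 172, 350)
|a × b| = √(260² + 172² + 350²) = √219684 ≈ 468.7046
area = ½ · 468.7046 ≈ 234.352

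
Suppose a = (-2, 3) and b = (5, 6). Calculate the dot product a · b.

a · b = (-2)·5 + 3·6 = -10 + 18 = 8

8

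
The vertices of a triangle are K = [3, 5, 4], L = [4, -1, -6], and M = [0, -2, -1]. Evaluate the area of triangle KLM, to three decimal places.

KL = (1, -6, -10),  KM = (-3, -7, -5)
i: (-6)·(-5) - (-10)·(-7) = 30 - 70 = -40
j: (-10)·(-3) - 1·(-5) = 30 - (-5) = 35
k: 1·(-7) - (-6)·(-3) = -7 - 18 = -25
KL × KM = (-40, 35, -25)
|KL × KM| = √3450 ≈ 58.7367
area = ½ · 58.7367 ≈ 29.368

29.368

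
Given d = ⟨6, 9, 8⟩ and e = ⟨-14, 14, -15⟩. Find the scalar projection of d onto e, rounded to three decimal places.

-3.140

d · e = 6·(-14) + 9·14 + 8·(-15) = -84 + 126 - 120 = -78
|e| = √(196 + 196 + 225) = √617 ≈ 24.8395
comp_e d = -78 / √617 ≈ -3.140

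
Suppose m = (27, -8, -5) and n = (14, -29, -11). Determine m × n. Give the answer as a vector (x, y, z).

i: (-8)·(-11) - (-5)·(-29) = 88 - 145 = -57
j: (-5)·14 - 27·(-11) = -70 - (-297) = 227
k: 27·(-29) - (-8)·14 = -783 - (-112) = -671
m × n = (-57, 227, -671)

(-57, 227, -671)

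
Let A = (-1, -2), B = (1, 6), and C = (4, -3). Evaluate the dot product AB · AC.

AB = B − A = (2, 8)
AC = C − A = (5, -1)
AB · AC = 2·5 + 8·(-1) = 10 - 8 = 2

2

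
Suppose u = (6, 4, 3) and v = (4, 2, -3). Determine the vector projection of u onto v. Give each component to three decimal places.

u · v = 6·4 + 4·2 + 3·(-3) = 24 + 8 - 9 = 23
|v|² = 16 + 4 + 9 = 29
proj_v u = (23/29) · (4, 2, -3) ≈ (3.172, 1.586, -2.379)

(3.172, 1.586, -2.379)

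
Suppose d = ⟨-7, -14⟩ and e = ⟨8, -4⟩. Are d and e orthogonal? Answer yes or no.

d · e = (-7)·8 + (-14)·(-4) = -56 + 56 = 0
Zero, so the vectors are orthogonal.

yes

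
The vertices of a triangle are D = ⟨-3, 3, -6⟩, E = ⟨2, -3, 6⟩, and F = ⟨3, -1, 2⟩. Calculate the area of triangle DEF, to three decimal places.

17.889

DE = (5, -6, 12),  DF = (6, -4, 8)
i: (-6)·8 - 12·(-4) = -48 - (-48) = 0
j: 12·6 - 5·8 = 72 - 40 = 32
k: 5·(-4) - (-6)·6 = -20 - (-36) = 16
DE × DF = (0, 32, 16)
|DE × DF| = √1280 ≈ 35.7771
area = ½ · 35.7771 ≈ 17.889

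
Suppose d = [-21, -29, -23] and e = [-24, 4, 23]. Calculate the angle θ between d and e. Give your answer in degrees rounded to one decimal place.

d · e = (-21)·(-24) + (-29)·4 + (-23)·23 = 504 - 116 - 529 = -141
|d|² = 441 + 841 + 529 = 1811,  |d| = √1811 ≈ 42.555846
|e|² = 576 + 16 + 529 = 1121,  |e| = √1121 ≈ 33.481338
cos θ = -141 / (42.555846 · 33.481338) ≈ -0.09896
θ = arccos(-0.09896) ≈ 95.7°

95.7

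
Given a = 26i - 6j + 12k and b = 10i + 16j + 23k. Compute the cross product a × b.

i: (-6)·23 - 12·16 = -138 - 192 = -330
j: 12·10 - 26·23 = 120 - 598 = -478
k: 26·16 - (-6)·10 = 416 - (-60) = 476
a × b = (-330, -478, 476)

(-330, -478, 476)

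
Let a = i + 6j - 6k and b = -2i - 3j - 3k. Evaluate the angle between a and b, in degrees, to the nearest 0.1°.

92.9

a · b = 1·(-2) + 6·(-3) + (-6)·(-3) = -2 - 18 + 18 = -2
|a|² = 1 + 36 + 36 = 73,  |a| = √73 ≈ 8.544004
|b|² = 4 + 9 + 9 = 22,  |b| = √22 ≈ 4.690416
cos θ = -2 / (8.544004 · 4.690416) ≈ -0.04991
θ = arccos(-0.04991) ≈ 92.9°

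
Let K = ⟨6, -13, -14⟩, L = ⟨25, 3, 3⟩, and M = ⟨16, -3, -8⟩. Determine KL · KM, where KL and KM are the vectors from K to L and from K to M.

KL = L − K = (19, 16, 17)
KM = M − K = (10, 10, 6)
KL · KM = 19·10 + 16·10 + 17·6 = 190 + 160 + 102 = 452

452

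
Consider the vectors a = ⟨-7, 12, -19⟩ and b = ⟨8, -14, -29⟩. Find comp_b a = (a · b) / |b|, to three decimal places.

a · b = (-7)·8 + 12·(-14) + (-19)·(-29) = -56 - 168 + 551 = 327
|b| = √(64 + 196 + 841) = √1101 ≈ 33.1813
comp_b a = 327 / √1101 ≈ 9.855

9.855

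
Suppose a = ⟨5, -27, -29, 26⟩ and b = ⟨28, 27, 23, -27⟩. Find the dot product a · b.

a · b = 5·28 + (-27)·27 + (-29)·23 + 26·(-27) = 140 - 729 - 667 - 702 = -1958

-1958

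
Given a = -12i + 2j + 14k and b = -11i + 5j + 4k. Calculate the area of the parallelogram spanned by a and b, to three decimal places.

i: 2·4 - 14·5 = 8 - 70 = -62
j: 14·(-11) - (-12)·4 = -154 - (-48) = -106
k: (-12)·5 - 2·(-11) = -60 - (-22) = -38
a × b = (-62, -106, -38)
|a × b| = √((-62)² + (-106)² + (-38)²) = √16524 ≈ 128.5457

128.546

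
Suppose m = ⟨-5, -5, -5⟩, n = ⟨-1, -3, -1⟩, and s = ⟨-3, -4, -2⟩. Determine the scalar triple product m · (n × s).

10

n × s:
i: (-3)·(-2) - (-1)·(-4) = 6 - 4 = 2
j: (-1)·(-3) - (-1)·(-2) = 3 - 2 = 1
k: (-1)·(-4) - (-3)·(-3) = 4 - 9 = -5
n × s = (2, 1, -5)
m · (n × s) = (-5)·2 + (-5)·1 + (-5)·(-5) = -10 - 5 + 25 = 10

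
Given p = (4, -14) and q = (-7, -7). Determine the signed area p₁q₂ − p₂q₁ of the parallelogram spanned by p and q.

4·(-7) - (-14)·(-7) = -28 - 98 = -126

-126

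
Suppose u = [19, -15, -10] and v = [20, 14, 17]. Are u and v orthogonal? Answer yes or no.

u · v = 19·20 + (-15)·14 + (-10)·17 = 380 - 210 - 170 = 0
Zero, so the vectors are orthogonal.

yes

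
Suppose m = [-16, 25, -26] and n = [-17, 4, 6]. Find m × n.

i: 25·6 - (-26)·4 = 150 - (-104) = 254
j: (-26)·(-17) - (-16)·6 = 442 - (-96) = 538
k: (-16)·4 - 25·(-17) = -64 - (-425) = 361
m × n = (254, 538, 361)

(254, 538, 361)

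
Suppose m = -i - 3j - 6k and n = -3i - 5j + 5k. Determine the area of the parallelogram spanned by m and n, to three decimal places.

50.695

i: (-3)·5 - (-6)·(-5) = -15 - 30 = -45
j: (-6)·(-3) - (-1)·5 = 18 - (-5) = 23
k: (-1)·(-5) - (-3)·(-3) = 5 - 9 = -4
m × n = (-45, 23, -4)
|m × n| = √((-45)² + 23² + (-4)²) = √2570 ≈ 50.6952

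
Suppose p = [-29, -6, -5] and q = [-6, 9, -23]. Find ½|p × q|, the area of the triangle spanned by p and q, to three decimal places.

363.135

i: (-6)·(-23) - (-5)·9 = 138 - (-45) = 183
j: (-5)·(-6) - (-29)·(-23) = 30 - 667 = -637
k: (-29)·9 - (-6)·(-6) = -261 - 36 = -297
p × q = (183, -637, -297)
|p × q| = √(183² + (-637)² + (-297)²) = √527467 ≈ 726.2692
area = ½ · 726.2692 ≈ 363.135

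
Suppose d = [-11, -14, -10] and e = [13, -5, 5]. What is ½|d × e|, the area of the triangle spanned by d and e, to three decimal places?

138.016

i: (-14)·5 - (-10)·(-5) = -70 - 50 = -120
j: (-10)·13 - (-11)·5 = -130 - (-55) = -75
k: (-11)·(-5) - (-14)·13 = 55 - (-182) = 237
d × e = (-120, -75, 237)
|d × e| = √((-120)² + (-75)² + 237²) = √76194 ≈ 276.0326
area = ½ · 276.0326 ≈ 138.016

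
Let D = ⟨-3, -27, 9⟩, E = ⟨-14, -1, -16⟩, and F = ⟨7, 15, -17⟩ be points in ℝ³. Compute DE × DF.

(374, -536, -722)

DE = (-11, 26, -25)
DF = (10, 42, -26)
i: 26·(-26) - (-25)·42 = -676 - (-1050) = 374
j: (-25)·10 - (-11)·(-26) = -250 - 286 = -536
k: (-11)·42 - 26·10 = -462 - 260 = -722
DE × DF = (374, -536, -722)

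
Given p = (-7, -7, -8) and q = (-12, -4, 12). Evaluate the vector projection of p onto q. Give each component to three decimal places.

(-0.632, -0.211, 0.632)

p · q = (-7)·(-12) + (-7)·(-4) + (-8)·12 = 84 + 28 - 96 = 16
|q|² = 144 + 16 + 144 = 304
proj_q p = (16/304) · (-12, -4, 12) ≈ (-0.632, -0.211, 0.632)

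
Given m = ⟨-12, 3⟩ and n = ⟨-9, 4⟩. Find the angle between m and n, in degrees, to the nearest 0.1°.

9.9

m · n = (-12)·(-9) + 3·4 = 108 + 12 = 120
|m|² = 144 + 9 = 153,  |m| = √153 ≈ 12.369317
|n|² = 81 + 16 = 97,  |n| = √97 ≈ 9.848858
cos θ = 120 / (12.369317 · 9.848858) ≈ 0.98503
θ = arccos(0.98503) ≈ 9.9°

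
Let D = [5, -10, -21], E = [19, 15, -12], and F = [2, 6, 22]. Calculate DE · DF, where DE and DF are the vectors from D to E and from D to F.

DE = E − D = (14, 25, 9)
DF = F − D = (-3, 16, 43)
DE · DF = 14·(-3) + 25·16 + 9·43 = -42 + 400 + 387 = 745

745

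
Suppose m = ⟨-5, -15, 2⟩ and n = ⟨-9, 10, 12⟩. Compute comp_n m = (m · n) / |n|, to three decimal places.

-4.493

m · n = (-5)·(-9) + (-15)·10 + 2·12 = 45 - 150 + 24 = -81
|n| = √(81 + 100 + 144) = √325 ≈ 18.0278
comp_n m = -81 / √325 ≈ -4.493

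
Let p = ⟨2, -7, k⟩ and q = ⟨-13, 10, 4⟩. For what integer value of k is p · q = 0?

p · q = 2·(-13) + (-7)·10 + k·4 = -96 + 4k
Set equal to 0: 4k = 96, so k = 24.

24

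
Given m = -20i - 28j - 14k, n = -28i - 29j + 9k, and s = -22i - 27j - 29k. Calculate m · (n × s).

4948

n × s:
i: (-29)·(-29) - 9·(-27) = 841 - (-243) = 1084
j: 9·(-22) - (-28)·(-29) = -198 - 812 = -1010
k: (-28)·(-27) - (-29)·(-22) = 756 - 638 = 118
n × s = (1084, -1010, 118)
m · (n × s) = (-20)·1084 + (-28)·(-1010) + (-14)·118 = -21680 + 28280 - 1652 = 4948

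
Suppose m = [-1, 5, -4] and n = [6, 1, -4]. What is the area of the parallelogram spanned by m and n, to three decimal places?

i: 5·(-4) - (-4)·1 = -20 - (-4) = -16
j: (-4)·6 - (-1)·(-4) = -24 - 4 = -28
k: (-1)·1 - 5·6 = -1 - 30 = -31
m × n = (-16, -28, -31)
|m × n| = √((-16)² + (-28)² + (-31)²) = √2001 ≈ 44.7325

44.733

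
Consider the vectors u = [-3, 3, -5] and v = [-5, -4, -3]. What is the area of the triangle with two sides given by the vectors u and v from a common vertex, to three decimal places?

i: 3·(-3) - (-5)·(-4) = -9 - 20 = -29
j: (-5)·(-5) - (-3)·(-3) = 25 - 9 = 16
k: (-3)·(-4) - 3·(-5) = 12 - (-15) = 27
u × v = (-29, 16, 27)
|u × v| = √((-29)² + 16² + 27²) = √1826 ≈ 42.7317
area = ½ · 42.7317 ≈ 21.366

21.366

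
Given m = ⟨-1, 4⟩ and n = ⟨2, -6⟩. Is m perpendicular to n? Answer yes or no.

no

m · n = (-1)·2 + 4·(-6) = -2 - 24 = -26
Nonzero, so the vectors are not orthogonal.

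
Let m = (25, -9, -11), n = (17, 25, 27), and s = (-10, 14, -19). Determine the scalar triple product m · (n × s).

n × s:
i: 25·(-19) - 27·14 = -475 - 378 = -853
j: 27·(-10) - 17·(-19) = -270 - (-323) = 53
k: 17·14 - 25·(-10) = 238 - (-250) = 488
n × s = (-853, 53, 488)
m · (n × s) = 25·(-853) + (-9)·53 + (-11)·488 = -21325 - 477 - 5368 = -27170

-27170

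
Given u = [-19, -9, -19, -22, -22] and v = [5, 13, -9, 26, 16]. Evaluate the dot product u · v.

u · v = (-19)·5 + (-9)·13 + (-19)·(-9) + (-22)·26 + (-22)·16 = -95 - 117 + 171 - 572 - 352 = -965

-965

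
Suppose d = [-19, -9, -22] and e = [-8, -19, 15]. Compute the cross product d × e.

(-553, 461, 289)

i: (-9)·15 - (-22)·(-19) = -135 - 418 = -553
j: (-22)·(-8) - (-19)·15 = 176 - (-285) = 461
k: (-19)·(-19) - (-9)·(-8) = 361 - 72 = 289
d × e = (-553, 461, 289)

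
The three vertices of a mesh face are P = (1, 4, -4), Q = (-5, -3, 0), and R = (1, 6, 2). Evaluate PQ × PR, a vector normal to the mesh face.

PQ = (-6, -7, 4)
PR = (0, 2, 6)
i: (-7)·6 - 4·2 = -42 - 8 = -50
j: 4·0 - (-6)·6 = 0 - (-36) = 36
k: (-6)·2 - (-7)·0 = -12 - 0 = -12
PQ × PR = (-50, 36, -12)

(-50, 36, -12)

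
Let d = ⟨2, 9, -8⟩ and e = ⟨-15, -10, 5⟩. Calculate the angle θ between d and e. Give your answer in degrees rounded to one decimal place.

134.5

d · e = 2·(-15) + 9·(-10) + (-8)·5 = -30 - 90 - 40 = -160
|d|² = 4 + 81 + 64 = 149,  |d| = √149 ≈ 12.206556
|e|² = 225 + 100 + 25 = 350,  |e| = √350 ≈ 18.708287
cos θ = -160 / (12.206556 · 18.708287) ≈ -0.70064
θ = arccos(-0.70064) ≈ 134.5°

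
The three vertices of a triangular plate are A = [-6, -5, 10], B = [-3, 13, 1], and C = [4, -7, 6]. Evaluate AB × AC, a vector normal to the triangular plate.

AB = (3, 18, -9)
AC = (10, -2, -4)
i: 18·(-4) - (-9)·(-2) = -72 - 18 = -90
j: (-9)·10 - 3·(-4) = -90 - (-12) = -78
k: 3·(-2) - 18·10 = -6 - 180 = -186
AB × AC = (-90, -78, -186)

(-90, -78, -186)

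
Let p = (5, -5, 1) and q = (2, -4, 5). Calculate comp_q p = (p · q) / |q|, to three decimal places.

p · q = 5·2 + (-5)·(-4) + 1·5 = 10 + 20 + 5 = 35
|q| = √(4 + 16 + 25) = √45 ≈ 6.7082
comp_q p = 35 / √45 ≈ 5.217

5.217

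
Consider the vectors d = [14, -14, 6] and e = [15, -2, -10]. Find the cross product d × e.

(152, 230, 182)

i: (-14)·(-10) - 6·(-2) = 140 - (-12) = 152
j: 6·15 - 14·(-10) = 90 - (-140) = 230
k: 14·(-2) - (-14)·15 = -28 - (-210) = 182
d × e = (152, 230, 182)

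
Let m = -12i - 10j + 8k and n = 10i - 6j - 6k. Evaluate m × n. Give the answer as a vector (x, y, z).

(108, 8, 172)

i: (-10)·(-6) - 8·(-6) = 60 - (-48) = 108
j: 8·10 - (-12)·(-6) = 80 - 72 = 8
k: (-12)·(-6) - (-10)·10 = 72 - (-100) = 172
m × n = (108, 8, 172)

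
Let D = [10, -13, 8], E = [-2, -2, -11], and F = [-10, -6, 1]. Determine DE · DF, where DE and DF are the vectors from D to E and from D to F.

DE = E − D = (-12, 11, -19)
DF = F − D = (-20, 7, -7)
DE · DF = (-12)·(-20) + 11·7 + (-19)·(-7) = 240 + 77 + 133 = 450

450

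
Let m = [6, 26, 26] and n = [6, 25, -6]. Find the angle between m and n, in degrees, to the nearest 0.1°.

m · n = 6·6 + 26·25 + 26·(-6) = 36 + 650 - 156 = 530
|m|² = 36 + 676 + 676 = 1388,  |m| = √1388 ≈ 37.255872
|n|² = 36 + 625 + 36 = 697,  |n| = √697 ≈ 26.400758
cos θ = 530 / (37.255872 · 26.400758) ≈ 0.53885
θ = arccos(0.53885) ≈ 57.4°

57.4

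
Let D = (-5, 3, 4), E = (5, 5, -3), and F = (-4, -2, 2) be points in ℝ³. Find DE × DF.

DE = (10, 2, -7)
DF = (1, -5, -2)
i: 2·(-2) - (-7)·(-5) = -4 - 35 = -39
j: (-7)·1 - 10·(-2) = -7 - (-20) = 13
k: 10·(-5) - 2·1 = -50 - 2 = -52
DE × DF = (-39, 13, -52)

(-39, 13, -52)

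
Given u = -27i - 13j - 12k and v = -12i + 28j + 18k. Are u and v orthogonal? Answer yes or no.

no

u · v = (-27)·(-12) + (-13)·28 + (-12)·18 = 324 - 364 - 216 = -256
Nonzero, so the vectors are not orthogonal.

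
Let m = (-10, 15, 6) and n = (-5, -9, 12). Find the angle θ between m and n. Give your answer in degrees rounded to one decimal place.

92.5

m · n = (-10)·(-5) + 15·(-9) + 6·12 = 50 - 135 + 72 = -13
|m|² = 100 + 225 + 36 = 361,  |m| = √361 ≈ 19.000000
|n|² = 25 + 81 + 144 = 250,  |n| = √250 ≈ 15.811388
cos θ = -13 / (19.000000 · 15.811388) ≈ -0.04327
θ = arccos(-0.04327) ≈ 92.5°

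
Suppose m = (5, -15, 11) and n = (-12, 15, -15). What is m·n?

-450

m · n = 5·(-12) + (-15)·15 + 11·(-15) = -60 - 225 - 165 = -450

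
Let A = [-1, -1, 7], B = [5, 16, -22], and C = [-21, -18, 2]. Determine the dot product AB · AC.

-264

AB = B − A = (6, 17, -29)
AC = C − A = (-20, -17, -5)
AB · AC = 6·(-20) + 17·(-17) + (-29)·(-5) = -120 - 289 + 145 = -264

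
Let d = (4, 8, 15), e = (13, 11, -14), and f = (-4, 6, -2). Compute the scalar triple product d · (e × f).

e × f:
i: 11·(-2) - (-14)·6 = -22 - (-84) = 62
j: (-14)·(-4) - 13·(-2) = 56 - (-26) = 82
k: 13·6 - 11·(-4) = 78 - (-44) = 122
e × f = (62, 82, 122)
d · (e × f) = 4·62 + 8·82 + 15·122 = 248 + 656 + 1830 = 2734

2734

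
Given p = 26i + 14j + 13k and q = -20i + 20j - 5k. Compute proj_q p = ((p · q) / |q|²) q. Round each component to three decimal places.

p · q = 26·(-20) + 14·20 + 13·(-5) = -520 + 280 - 65 = -305
|q|² = 400 + 400 + 25 = 825
proj_q p = (-305/825) · (-20, 20, -5) ≈ (7.394, -7.394, 1.848)

(7.394, -7.394, 1.848)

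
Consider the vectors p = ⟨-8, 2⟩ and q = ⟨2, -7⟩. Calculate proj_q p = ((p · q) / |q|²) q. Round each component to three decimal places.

(-1.132, 3.962)

p · q = (-8)·2 + 2·(-7) = -16 - 14 = -30
|q|² = 4 + 49 = 53
proj_q p = (-30/53) · (2, -7) ≈ (-1.132, 3.962)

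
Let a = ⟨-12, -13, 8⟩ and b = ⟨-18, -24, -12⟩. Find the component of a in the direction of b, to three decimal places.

13.370

a · b = (-12)·(-18) + (-13)·(-24) + 8·(-12) = 216 + 312 - 96 = 432
|b| = √(324 + 576 + 144) = √1044 ≈ 32.3110
comp_b a = 432 / √1044 ≈ 13.370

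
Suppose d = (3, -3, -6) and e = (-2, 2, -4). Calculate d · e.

12

d · e = 3·(-2) + (-3)·2 + (-6)·(-4) = -6 - 6 + 24 = 12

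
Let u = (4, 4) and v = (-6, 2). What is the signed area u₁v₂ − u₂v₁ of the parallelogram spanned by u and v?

32

4·2 - 4·(-6) = 8 - (-24) = 32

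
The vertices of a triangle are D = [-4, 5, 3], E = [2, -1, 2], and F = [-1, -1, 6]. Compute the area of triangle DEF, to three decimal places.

18.310

DE = (6, -6, -1),  DF = (3, -6, 3)
i: (-6)·3 - (-1)·(-6) = -18 - 6 = -24
j: (-1)·3 - 6·3 = -3 - 18 = -21
k: 6·(-6) - (-6)·3 = -36 - (-18) = -18
DE × DF = (-24, -21, -18)
|DE × DF| = √1341 ≈ 36.6197
area = ½ · 36.6197 ≈ 18.310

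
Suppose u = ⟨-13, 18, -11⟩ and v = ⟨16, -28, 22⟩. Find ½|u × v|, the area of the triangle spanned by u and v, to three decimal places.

i: 18·22 - (-11)·(-28) = 396 - 308 = 88
j: (-11)·16 - (-13)·22 = -176 - (-286) = 110
k: (-13)·(-28) - 18·16 = 364 - 288 = 76
u × v = (88, 110, 76)
|u × v| = √(88² + 110² + 76²) = √25620 ≈ 160.0625
area = ½ · 160.0625 ≈ 80.031

80.031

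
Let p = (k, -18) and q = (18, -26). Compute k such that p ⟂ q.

-26

p · q = k·18 + (-18)·(-26) = 468 + 18k
Set equal to 0: 18k = -468, so k = -26.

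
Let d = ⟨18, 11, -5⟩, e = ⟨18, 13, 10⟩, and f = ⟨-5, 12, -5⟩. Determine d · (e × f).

e × f:
i: 13·(-5) - 10·12 = -65 - 120 = -185
j: 10·(-5) - 18·(-5) = -50 - (-90) = 40
k: 18·12 - 13·(-5) = 216 - (-65) = 281
e × f = (-185, 40, 281)
d · (e × f) = 18·(-185) + 11·40 + (-5)·281 = -3330 + 440 - 1405 = -4295

-4295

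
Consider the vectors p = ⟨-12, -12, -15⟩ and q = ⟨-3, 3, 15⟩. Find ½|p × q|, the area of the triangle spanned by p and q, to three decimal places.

136.046

i: (-12)·15 - (-15)·3 = -180 - (-45) = -135
j: (-15)·(-3) - (-12)·15 = 45 - (-180) = 225
k: (-12)·3 - (-12)·(-3) = -36 - 36 = -72
p × q = (-135, 225, -72)
|p × q| = √((-135)² + 225² + (-72)²) = √74034 ≈ 272.0919
area = ½ · 272.0919 ≈ 136.046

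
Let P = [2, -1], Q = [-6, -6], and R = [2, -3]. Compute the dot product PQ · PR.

10

PQ = Q − P = (-8, -5)
PR = R − P = (0, -2)
PQ · PR = (-8)·0 + (-5)·(-2) = 0 + 10 = 10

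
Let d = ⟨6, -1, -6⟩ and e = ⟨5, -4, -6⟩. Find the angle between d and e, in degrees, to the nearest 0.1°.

21.0

d · e = 6·5 + (-1)·(-4) + (-6)·(-6) = 30 + 4 + 36 = 70
|d|² = 36 + 1 + 36 = 73,  |d| = √73 ≈ 8.544004
|e|² = 25 + 16 + 36 = 77,  |e| = √77 ≈ 8.774964
cos θ = 70 / (8.544004 · 8.774964) ≈ 0.93367
θ = arccos(0.93367) ≈ 21.0°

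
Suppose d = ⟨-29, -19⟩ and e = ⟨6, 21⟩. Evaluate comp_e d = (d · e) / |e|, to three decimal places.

d · e = (-29)·6 + (-19)·21 = -174 - 399 = -573
|e| = √(36 + 441) = √477 ≈ 21.8403
comp_e d = -573 / √477 ≈ -26.236

-26.236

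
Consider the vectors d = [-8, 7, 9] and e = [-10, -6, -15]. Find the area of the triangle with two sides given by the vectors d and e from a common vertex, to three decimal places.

123.111

i: 7·(-15) - 9·(-6) = -105 - (-54) = -51
j: 9·(-10) - (-8)·(-15) = -90 - 120 = -210
k: (-8)·(-6) - 7·(-10) = 48 - (-70) = 118
d × e = (-51, -210, 118)
|d × e| = √((-51)² + (-210)² + 118²) = √60625 ≈ 246.2214
area = ½ · 246.2214 ≈ 123.111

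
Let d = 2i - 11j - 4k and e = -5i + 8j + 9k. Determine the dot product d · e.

-134

d · e = 2·(-5) + (-11)·8 + (-4)·9 = -10 - 88 - 36 = -134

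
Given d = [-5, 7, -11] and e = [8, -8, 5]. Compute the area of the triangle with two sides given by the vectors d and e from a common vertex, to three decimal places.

i: 7·5 - (-11)·(-8) = 35 - 88 = -53
j: (-11)·8 - (-5)·5 = -88 - (-25) = -63
k: (-5)·(-8) - 7·8 = 40 - 56 = -16
d × e = (-53, -63, -16)
|d × e| = √((-53)² + (-63)² + (-16)²) = √7034 ≈ 83.8689
area = ½ · 83.8689 ≈ 41.934

41.934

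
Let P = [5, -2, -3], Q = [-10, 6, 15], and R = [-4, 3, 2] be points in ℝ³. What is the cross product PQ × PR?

PQ = (-15, 8, 18)
PR = (-9, 5, 5)
i: 8·5 - 18·5 = 40 - 90 = -50
j: 18·(-9) - (-15)·5 = -162 - (-75) = -87
k: (-15)·5 - 8·(-9) = -75 - (-72) = -3
PQ × PR = (-50, -87, -3)

(-50, -87, -3)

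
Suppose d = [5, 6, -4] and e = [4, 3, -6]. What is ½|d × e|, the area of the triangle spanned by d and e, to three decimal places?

i: 6·(-6) - (-4)·3 = -36 - (-12) = -24
j: (-4)·4 - 5·(-6) = -16 - (-30) = 14
k: 5·3 - 6·4 = 15 - 24 = -9
d × e = (-24, 14, -9)
|d × e| = √((-24)² + 14² + (-9)²) = √853 ≈ 29.2062
area = ½ · 29.2062 ≈ 14.603

14.603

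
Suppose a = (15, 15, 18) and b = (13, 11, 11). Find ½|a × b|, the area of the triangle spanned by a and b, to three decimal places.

i: 15·11 - 18·11 = 165 - 198 = -33
j: 18·13 - 15·11 = 234 - 165 = 69
k: 15·11 - 15·13 = 165 - 195 = -30
a × b = (-33, 69, -30)
|a × b| = √((-33)² + 69² + (-30)²) = √6750 ≈ 82.1584
area = ½ · 82.1584 ≈ 41.079

41.079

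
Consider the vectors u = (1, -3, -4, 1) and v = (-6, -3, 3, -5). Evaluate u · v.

-14

u · v = 1·(-6) + (-3)·(-3) + (-4)·3 + 1·(-5) = -6 + 9 - 12 - 5 = -14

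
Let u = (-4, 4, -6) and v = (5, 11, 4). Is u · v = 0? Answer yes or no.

u · v = (-4)·5 + 4·11 + (-6)·4 = -20 + 44 - 24 = 0
Zero, so the vectors are orthogonal.

yes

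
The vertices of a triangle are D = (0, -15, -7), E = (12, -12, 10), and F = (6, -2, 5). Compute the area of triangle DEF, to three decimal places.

DE = (12, 3, 17),  DF = (6, 13, 12)
i: 3·12 - 17·13 = 36 - 221 = -185
j: 17·6 - 12·12 = 102 - 144 = -42
k: 12·13 - 3·6 = 156 - 18 = 138
DE × DF = (-185, -42, 138)
|DE × DF| = √55033 ≈ 234.5911
area = ½ · 234.5911 ≈ 117.296

117.296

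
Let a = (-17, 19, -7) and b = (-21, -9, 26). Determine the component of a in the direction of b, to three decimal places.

0.116

a · b = (-17)·(-21) + 19·(-9) + (-7)·26 = 357 - 171 - 182 = 4
|b| = √(441 + 81 + 676) = √1198 ≈ 34.6121
comp_b a = 4 / √1198 ≈ 0.116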